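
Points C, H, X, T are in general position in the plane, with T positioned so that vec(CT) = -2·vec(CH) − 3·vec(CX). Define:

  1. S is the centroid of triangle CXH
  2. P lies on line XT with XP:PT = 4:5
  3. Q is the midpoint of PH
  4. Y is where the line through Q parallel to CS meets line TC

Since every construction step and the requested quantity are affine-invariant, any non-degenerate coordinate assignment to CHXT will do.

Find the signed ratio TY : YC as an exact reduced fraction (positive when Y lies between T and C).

Assign C = (0, 0), H = (1, 0), X = (0, 1), T = (-2, -3) — the answer is frame-independent, so this choice is without loss of generality.
1. S is the centroid of triangle CXH ⇒ S = (1/3, 1/3)
2. P lies on line XT with XP:PT = 4:5 ⇒ P = (-8/9, -7/9)
3. Q is the midpoint of PH ⇒ Q = (1/18, -7/18)
4. Y is where the line through Q parallel to CS meets line TC ⇒ Y = (-8/9, -4/3)
Y = T + t·(C−T) with t = 5/9, so TY:YC = t:(1−t) = 5/9:4/9

TY:YC = 5/4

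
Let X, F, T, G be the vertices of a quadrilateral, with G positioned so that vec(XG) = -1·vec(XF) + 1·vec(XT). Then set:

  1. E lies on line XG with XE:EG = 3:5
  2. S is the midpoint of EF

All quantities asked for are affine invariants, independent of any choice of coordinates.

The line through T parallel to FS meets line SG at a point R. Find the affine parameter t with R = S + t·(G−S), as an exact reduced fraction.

t = 8/5

Set X = (0, 0), F = (1, 0), T = (0, 1), G = (-1, 1); any affine frame gives the same invariant.
1. E lies on line XG with XE:EG = 3:5 ⇒ E = (-3/8, 3/8)
2. S is the midpoint of EF ⇒ S = (5/16, 3/16)
through T parallel to FS: direction (-11/16, 3/16); meets SG at R = (-143/80, 119/80)
R = S + t·(G−S) with t = 8/5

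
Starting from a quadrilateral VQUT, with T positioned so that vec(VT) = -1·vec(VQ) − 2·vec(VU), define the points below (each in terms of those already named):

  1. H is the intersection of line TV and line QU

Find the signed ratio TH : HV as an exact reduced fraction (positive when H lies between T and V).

TH:HV = -4

Choose coordinates V = (0, 0), Q = (1, 0), U = (0, 1), T = (-1, -2).
1. H is the intersection of line TV and line QU ⇒ H = (1/3, 2/3)
H = T + t·(V−T) with t = 4/3, so TH:HV = t:(1−t) = 4/3:-1/3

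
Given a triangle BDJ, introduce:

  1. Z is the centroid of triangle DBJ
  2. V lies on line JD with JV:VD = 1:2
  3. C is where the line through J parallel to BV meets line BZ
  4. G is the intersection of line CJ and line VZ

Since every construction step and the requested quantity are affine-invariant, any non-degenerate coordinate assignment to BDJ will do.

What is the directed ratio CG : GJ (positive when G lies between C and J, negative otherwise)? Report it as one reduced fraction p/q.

CG:GJ = -4

Assign B = (0, 0), D = (1, 0), J = (0, 1) — the answer is frame-independent, so this choice is without loss of generality.
1. Z is the centroid of triangle DBJ ⇒ Z = (1/3, 1/3)
2. V lies on line JD with JV:VD = 1:2 ⇒ V = (1/3, 2/3)
3. C is where the line through J parallel to BV meets line BZ ⇒ C = (-1, -1)
4. G is the intersection of line CJ and line VZ ⇒ G = (1/3, 5/3)
G = C + t·(J−C) with t = 4/3, so CG:GJ = t:(1−t) = 4/3:-1/3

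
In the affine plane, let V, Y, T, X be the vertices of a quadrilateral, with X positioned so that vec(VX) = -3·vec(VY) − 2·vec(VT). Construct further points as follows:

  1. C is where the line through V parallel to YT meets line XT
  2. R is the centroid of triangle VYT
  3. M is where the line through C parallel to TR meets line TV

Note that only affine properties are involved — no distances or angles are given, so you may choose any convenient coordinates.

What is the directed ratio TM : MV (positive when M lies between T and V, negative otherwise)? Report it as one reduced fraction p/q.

Choose coordinates V = (0, 0), Y = (1, 0), T = (0, 1), X = (-3, -2).
1. C is where the line through V parallel to YT meets line XT ⇒ C = (-1/2, 1/2)
2. R is the centroid of triangle VYT ⇒ R = (1/3, 1/3)
3. M is where the line through C parallel to TR meets line TV ⇒ M = (0, -1/2)
M = T + t·(V−T) with t = 3/2, so TM:MV = t:(1−t) = 3/2:-1/2

TM:MV = -3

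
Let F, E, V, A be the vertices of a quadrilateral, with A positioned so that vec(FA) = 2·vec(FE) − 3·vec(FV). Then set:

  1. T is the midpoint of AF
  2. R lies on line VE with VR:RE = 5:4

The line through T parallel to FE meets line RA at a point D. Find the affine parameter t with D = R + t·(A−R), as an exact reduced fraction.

Assign F = (0, 0), E = (1, 0), V = (0, 1), A = (2, -3) — the answer is frame-independent, so this choice is without loss of generality.
1. T is the midpoint of AF ⇒ T = (1, -3/2)
2. R lies on line VE with VR:RE = 5:4 ⇒ R = (5/9, 4/9)
through T parallel to FE: direction (1, 0); meets RA at D = (85/62, -3/2)
D = R + t·(A−R) with t = 35/62

t = 35/62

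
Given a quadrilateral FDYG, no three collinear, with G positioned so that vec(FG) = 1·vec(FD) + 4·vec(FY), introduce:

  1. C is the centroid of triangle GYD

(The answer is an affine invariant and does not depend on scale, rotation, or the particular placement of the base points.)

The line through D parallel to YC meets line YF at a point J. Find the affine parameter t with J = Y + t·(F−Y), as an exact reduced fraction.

Choose coordinates F = (0, 0), D = (1, 0), Y = (0, 1), G = (1, 4).
1. C is the centroid of triangle GYD ⇒ C = (2/3, 5/3)
through D parallel to YC: direction (2/3, 2/3); meets YF at J = (0, -1)
J = Y + t·(F−Y) with t = 2

t = 2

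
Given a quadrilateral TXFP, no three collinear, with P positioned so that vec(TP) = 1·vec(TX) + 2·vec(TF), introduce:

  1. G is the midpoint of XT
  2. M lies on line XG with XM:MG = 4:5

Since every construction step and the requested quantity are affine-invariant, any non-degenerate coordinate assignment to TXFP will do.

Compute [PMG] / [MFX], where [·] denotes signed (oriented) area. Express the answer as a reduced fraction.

Choose coordinates T = (0, 0), X = (1, 0), F = (0, 1), P = (1, 2).
1. G is the midpoint of XT ⇒ G = (1/2, 0)
2. M lies on line XG with XM:MG = 4:5 ⇒ M = (7/9, 0)
2·[PMG] = -5/9, 2·[MFX] = -2/9
[PMG]:[MFX] = -5/9:-2/9 = 5/2

[PMG]:[MFX] = 5/2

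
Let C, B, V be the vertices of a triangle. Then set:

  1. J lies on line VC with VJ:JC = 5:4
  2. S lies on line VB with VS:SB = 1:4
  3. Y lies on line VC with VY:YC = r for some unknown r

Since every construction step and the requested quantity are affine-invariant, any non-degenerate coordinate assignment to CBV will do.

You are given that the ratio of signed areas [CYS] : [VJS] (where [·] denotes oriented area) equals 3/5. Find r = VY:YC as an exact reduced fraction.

r = -4

Choose coordinates C = (0, 0), B = (1, 0), V = (0, 1).
1. J lies on line VC with VJ:JC = 5:4 ⇒ J = (0, 4/9)
2. S lies on line VB with VS:SB = 1:4 ⇒ S = (1/5, 4/5)
3. With VY:YC = r, write λ = r/(r+1) so Y = V + λ·(C−V); Y is affine-linear in λ
Every point depending on Y is an affine combination of Y and λ-independent points, so each such coordinate is linear in λ; the λ² term in each signed area is a multiple of (C−V)×(C−V) = 0, so 2·[CYS] and 2·[VJS] are each linear in λ. Evaluating at λ=0 and λ=1:
  2·[CYS] = 1/5·λ − 1/5,   2·[VJS] = 1/9
So [CYS]:[VJS] = (1/5·λ − 1/5) / (1/9). Setting this equal to 3/5:
  1/5·λ − 1/5 = 3/5·(1/9)  ⇒  λ = 4/3
Then r = λ/(1−λ) = (4/3)/(-1/3) = -4. Check: with r = -4, Y = (0, -1/3) and [CYS]:[VJS] = 3/5 as required.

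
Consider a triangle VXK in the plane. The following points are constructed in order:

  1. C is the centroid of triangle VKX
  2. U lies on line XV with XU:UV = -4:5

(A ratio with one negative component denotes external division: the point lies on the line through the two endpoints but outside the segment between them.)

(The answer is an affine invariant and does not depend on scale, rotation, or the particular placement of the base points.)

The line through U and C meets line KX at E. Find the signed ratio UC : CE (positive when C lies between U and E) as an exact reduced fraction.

UC:CE = -13

Assign V = (0, 0), X = (1, 0), K = (0, 1) — the answer is frame-independent, so this choice is without loss of generality.
1. C is the centroid of triangle VKX ⇒ C = (1/3, 1/3)
2. U lies on line XV with XU:UV = -4:5 ⇒ U = (5, 0)
line UC meets KX at E = (9/13, 4/13)
C = U + t·(E−U) with t = 13/12, so UC:CE = 13/12:-1/12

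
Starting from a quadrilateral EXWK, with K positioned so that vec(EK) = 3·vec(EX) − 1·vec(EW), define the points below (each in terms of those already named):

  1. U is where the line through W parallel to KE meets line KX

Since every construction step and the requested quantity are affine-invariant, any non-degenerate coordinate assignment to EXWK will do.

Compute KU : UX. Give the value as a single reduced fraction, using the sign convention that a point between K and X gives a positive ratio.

Work in coordinates with E = (0, 0), X = (1, 0), W = (0, 1), K = (3, -1).
1. U is where the line through W parallel to KE meets line KX ⇒ U = (-3, 2)
U = K + t·(X−K) with t = 3, so KU:UX = t:(1−t) = 3:-2

KU:UX = -3/2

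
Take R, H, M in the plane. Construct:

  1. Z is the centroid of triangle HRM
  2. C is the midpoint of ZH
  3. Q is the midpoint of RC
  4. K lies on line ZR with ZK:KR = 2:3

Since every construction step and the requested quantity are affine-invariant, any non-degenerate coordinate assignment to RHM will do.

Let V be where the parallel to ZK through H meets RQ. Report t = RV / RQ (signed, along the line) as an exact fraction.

Set R = (0, 0), H = (1, 0), M = (0, 1); any affine frame gives the same invariant.
1. Z is the centroid of triangle HRM ⇒ Z = (1/3, 1/3)
2. C is the midpoint of ZH ⇒ C = (2/3, 1/6)
3. Q is the midpoint of RC ⇒ Q = (1/3, 1/12)
4. K lies on line ZR with ZK:KR = 2:3 ⇒ K = (1/5, 1/5)
through H parallel to ZK: direction (-2/15, -2/15); meets RQ at V = (4/3, 1/3)
V = R + t·(Q−R) with t = 4

t = 4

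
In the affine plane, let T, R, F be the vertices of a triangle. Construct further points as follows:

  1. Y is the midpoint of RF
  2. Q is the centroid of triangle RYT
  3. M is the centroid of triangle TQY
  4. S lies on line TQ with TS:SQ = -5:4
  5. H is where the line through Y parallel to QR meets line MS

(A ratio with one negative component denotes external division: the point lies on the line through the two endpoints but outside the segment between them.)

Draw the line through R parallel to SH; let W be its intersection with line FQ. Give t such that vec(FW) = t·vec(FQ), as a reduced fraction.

Set T = (0, 0), R = (1, 0), F = (0, 1); any affine frame gives the same invariant.
1. Y is the midpoint of RF ⇒ Y = (1/2, 1/2)
2. Q is the centroid of triangle RYT ⇒ Q = (1/2, 1/6)
3. M is the centroid of triangle TQY ⇒ M = (1/3, 2/9)
4. S lies on line TQ with TS:SQ = -5:4 ⇒ S = (5/2, 5/6)
5. H is where the line through Y parallel to QR meets line MS ⇒ H = (7/8, 3/8)
through R parallel to SH: direction (-13/8, -11/24); meets FQ at W = (25/38, -11/114)
W = F + t·(Q−F) with t = 25/19

t = 25/19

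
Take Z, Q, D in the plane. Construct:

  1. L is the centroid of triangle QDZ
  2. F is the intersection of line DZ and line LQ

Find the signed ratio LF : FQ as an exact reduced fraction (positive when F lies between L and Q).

LF:FQ = -1/3

Work in coordinates with Z = (0, 0), Q = (1, 0), D = (0, 1).
1. L is the centroid of triangle QDZ ⇒ L = (1/3, 1/3)
2. F is the intersection of line DZ and line LQ ⇒ F = (0, 1/2)
F = L + t·(Q−L) with t = -1/2, so LF:FQ = t:(1−t) = -1/2:3/2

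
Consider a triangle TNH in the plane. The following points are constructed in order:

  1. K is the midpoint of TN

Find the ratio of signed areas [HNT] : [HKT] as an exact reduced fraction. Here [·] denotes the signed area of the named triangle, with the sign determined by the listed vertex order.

[HNT]:[HKT] = 2

Assign T = (0, 0), N = (1, 0), H = (0, 1) — the answer is frame-independent, so this choice is without loss of generality.
1. K is the midpoint of TN ⇒ K = (1/2, 0)
2·[HNT] = -1, 2·[HKT] = -1/2
[HNT]:[HKT] = -1:-1/2 = 2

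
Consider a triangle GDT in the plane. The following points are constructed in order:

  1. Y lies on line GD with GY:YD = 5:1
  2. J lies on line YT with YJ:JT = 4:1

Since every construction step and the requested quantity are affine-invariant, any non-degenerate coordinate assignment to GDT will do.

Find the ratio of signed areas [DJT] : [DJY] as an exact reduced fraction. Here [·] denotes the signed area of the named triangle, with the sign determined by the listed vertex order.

Set G = (0, 0), D = (1, 0), T = (0, 1); any affine frame gives the same invariant.
1. Y lies on line GD with GY:YD = 5:1 ⇒ Y = (5/6, 0)
2. J lies on line YT with YJ:JT = 4:1 ⇒ J = (1/6, 4/5)
2·[DJT] = -1/30, 2·[DJY] = 2/15
[DJT]:[DJY] = -1/30:2/15 = -1/4

[DJT]:[DJY] = -1/4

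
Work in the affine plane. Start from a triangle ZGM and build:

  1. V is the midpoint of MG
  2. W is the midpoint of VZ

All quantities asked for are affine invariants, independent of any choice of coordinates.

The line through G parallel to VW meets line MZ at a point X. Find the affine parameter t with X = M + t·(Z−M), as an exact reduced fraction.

t = 2

Work in coordinates with Z = (0, 0), G = (1, 0), M = (0, 1).
1. V is the midpoint of MG ⇒ V = (1/2, 1/2)
2. W is the midpoint of VZ ⇒ W = (1/4, 1/4)
through G parallel to VW: direction (-1/4, -1/4); meets MZ at X = (0, -1)
X = M + t·(Z−M) with t = 2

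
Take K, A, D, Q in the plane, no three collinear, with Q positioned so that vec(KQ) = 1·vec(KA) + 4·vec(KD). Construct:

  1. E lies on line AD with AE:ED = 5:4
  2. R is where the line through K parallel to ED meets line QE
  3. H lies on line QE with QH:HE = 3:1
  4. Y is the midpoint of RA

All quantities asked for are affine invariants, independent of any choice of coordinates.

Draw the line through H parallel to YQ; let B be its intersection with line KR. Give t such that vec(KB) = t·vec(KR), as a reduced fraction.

t = 139/99

Set K = (0, 0), A = (1, 0), D = (0, 1), Q = (1, 4); any affine frame gives the same invariant.
1. E lies on line AD with AE:ED = 5:4 ⇒ E = (4/9, 5/9)
2. R is where the line through K parallel to ED meets line QE ⇒ R = (11/36, -11/36)
3. H lies on line QE with QH:HE = 3:1 ⇒ H = (7/12, 17/12)
4. Y is the midpoint of RA ⇒ Y = (47/72, -11/72)
through H parallel to YQ: direction (25/72, 299/72); meets KR at B = (139/324, -139/324)
B = K + t·(R−K) with t = 139/99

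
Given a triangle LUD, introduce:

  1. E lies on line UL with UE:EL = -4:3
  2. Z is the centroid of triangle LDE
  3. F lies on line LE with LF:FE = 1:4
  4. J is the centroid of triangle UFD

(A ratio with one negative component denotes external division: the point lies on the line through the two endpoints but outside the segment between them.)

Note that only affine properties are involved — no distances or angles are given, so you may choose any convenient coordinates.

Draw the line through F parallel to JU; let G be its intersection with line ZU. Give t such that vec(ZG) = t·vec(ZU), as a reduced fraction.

Work in coordinates with L = (0, 0), U = (1, 0), D = (0, 1).
1. E lies on line UL with UE:EL = -4:3 ⇒ E = (-3, 0)
2. Z is the centroid of triangle LDE ⇒ Z = (-1, 1/3)
3. F lies on line LE with LF:FE = 1:4 ⇒ F = (-3/5, 0)
4. J is the centroid of triangle UFD ⇒ J = (2/15, 1/3)
through F parallel to JU: direction (13/15, -1/3); meets ZU at G = (-31/17, 8/17)
G = Z + t·(U−Z) with t = -7/17

t = -7/17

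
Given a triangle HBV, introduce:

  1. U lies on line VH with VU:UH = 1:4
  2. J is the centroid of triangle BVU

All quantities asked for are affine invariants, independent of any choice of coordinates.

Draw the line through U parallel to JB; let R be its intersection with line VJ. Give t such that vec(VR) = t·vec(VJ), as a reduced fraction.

t = 2

Assign H = (0, 0), B = (1, 0), V = (0, 1) — the answer is frame-independent, so this choice is without loss of generality.
1. U lies on line VH with VU:UH = 1:4 ⇒ U = (0, 4/5)
2. J is the centroid of triangle BVU ⇒ J = (1/3, 3/5)
through U parallel to JB: direction (2/3, -3/5); meets VJ at R = (2/3, 1/5)
R = V + t·(J−V) with t = 2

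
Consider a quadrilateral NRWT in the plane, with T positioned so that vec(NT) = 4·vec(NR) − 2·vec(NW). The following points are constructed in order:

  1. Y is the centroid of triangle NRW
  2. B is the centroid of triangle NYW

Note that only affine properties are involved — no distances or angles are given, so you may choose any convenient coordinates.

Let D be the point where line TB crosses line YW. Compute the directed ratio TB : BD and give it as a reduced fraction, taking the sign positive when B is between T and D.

TB:BD = -16

Work in coordinates with N = (0, 0), R = (1, 0), W = (0, 1), T = (4, -2).
1. Y is the centroid of triangle NRW ⇒ Y = (1/3, 1/3)
2. B is the centroid of triangle NYW ⇒ B = (1/9, 4/9)
line TB meets YW at D = (17/48, 7/24)
B = T + t·(D−T) with t = 16/15, so TB:BD = 16/15:-1/15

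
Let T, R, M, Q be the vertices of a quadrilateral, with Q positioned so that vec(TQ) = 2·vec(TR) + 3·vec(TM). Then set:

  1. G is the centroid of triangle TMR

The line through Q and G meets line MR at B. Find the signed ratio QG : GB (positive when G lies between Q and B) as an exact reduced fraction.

Assign T = (0, 0), R = (1, 0), M = (0, 1), Q = (2, 3) — the answer is frame-independent, so this choice is without loss of generality.
1. G is the centroid of triangle TMR ⇒ G = (1/3, 1/3)
line QG meets MR at B = (6/13, 7/13)
G = Q + t·(B−Q) with t = 13/12, so QG:GB = 13/12:-1/12

QG:GB = -13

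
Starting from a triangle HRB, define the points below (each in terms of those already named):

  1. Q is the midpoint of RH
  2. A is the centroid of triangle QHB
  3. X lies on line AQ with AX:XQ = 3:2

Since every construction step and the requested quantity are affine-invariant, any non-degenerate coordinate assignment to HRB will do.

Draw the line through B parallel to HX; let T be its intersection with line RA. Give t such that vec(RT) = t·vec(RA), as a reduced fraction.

t = 15/7

Set H = (0, 0), R = (1, 0), B = (0, 1); any affine frame gives the same invariant.
1. Q is the midpoint of RH ⇒ Q = (1/2, 0)
2. A is the centroid of triangle QHB ⇒ A = (1/6, 1/3)
3. X lies on line AQ with AX:XQ = 3:2 ⇒ X = (11/30, 2/15)
through B parallel to HX: direction (11/30, 2/15); meets RA at T = (-11/14, 5/7)
T = R + t·(A−R) with t = 15/7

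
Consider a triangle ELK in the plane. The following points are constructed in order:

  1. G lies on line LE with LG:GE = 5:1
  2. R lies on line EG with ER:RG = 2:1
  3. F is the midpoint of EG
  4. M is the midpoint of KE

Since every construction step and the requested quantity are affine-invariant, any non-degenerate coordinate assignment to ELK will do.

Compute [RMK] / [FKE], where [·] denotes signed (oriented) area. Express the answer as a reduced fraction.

[RMK]:[FKE] = -2/3

Assign E = (0, 0), L = (1, 0), K = (0, 1) — the answer is frame-independent, so this choice is without loss of generality.
1. G lies on line LE with LG:GE = 5:1 ⇒ G = (1/6, 0)
2. R lies on line EG with ER:RG = 2:1 ⇒ R = (1/9, 0)
3. F is the midpoint of EG ⇒ F = (1/12, 0)
4. M is the midpoint of KE ⇒ M = (0, 1/2)
2·[RMK] = -1/18, 2·[FKE] = 1/12
[RMK]:[FKE] = -1/18:1/12 = -2/3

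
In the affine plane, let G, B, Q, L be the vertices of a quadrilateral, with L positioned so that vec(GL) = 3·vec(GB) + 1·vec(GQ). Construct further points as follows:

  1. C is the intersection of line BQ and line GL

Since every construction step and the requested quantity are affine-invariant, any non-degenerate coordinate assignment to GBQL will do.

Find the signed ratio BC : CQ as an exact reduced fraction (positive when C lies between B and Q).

Assign G = (0, 0), B = (1, 0), Q = (0, 1), L = (3, 1) — the answer is frame-independent, so this choice is without loss of generality.
1. C is the intersection of line BQ and line GL ⇒ C = (3/4, 1/4)
C = B + t·(Q−B) with t = 1/4, so BC:CQ = t:(1−t) = 1/4:3/4

BC:CQ = 1/3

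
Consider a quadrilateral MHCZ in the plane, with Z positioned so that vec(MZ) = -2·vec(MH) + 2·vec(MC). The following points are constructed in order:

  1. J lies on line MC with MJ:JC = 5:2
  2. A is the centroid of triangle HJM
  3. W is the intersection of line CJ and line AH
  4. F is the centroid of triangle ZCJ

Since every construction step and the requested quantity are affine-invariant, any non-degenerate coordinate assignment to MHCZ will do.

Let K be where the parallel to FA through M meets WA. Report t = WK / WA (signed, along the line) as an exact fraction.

Assign M = (0, 0), H = (1, 0), C = (0, 1), Z = (-2, 2) — the answer is frame-independent, so this choice is without loss of generality.
1. J lies on line MC with MJ:JC = 5:2 ⇒ J = (0, 5/7)
2. A is the centroid of triangle HJM ⇒ A = (1/3, 5/21)
3. W is the intersection of line CJ and line AH ⇒ W = (0, 5/14)
4. F is the centroid of triangle ZCJ ⇒ F = (-2/3, 26/21)
through M parallel to FA: direction (1, -1); meets WA at K = (-5/9, 5/9)
K = W + t·(A−W) with t = -5/3

t = -5/3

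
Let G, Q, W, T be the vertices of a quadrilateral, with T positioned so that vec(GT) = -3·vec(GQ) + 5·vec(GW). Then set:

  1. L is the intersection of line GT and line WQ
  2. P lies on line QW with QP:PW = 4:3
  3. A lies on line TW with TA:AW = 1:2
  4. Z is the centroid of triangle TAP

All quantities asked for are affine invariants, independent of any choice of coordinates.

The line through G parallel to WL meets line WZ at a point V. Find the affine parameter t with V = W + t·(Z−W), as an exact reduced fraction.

Work in coordinates with G = (0, 0), Q = (1, 0), W = (0, 1), T = (-3, 5).
1. L is the intersection of line GT and line WQ ⇒ L = (-3/2, 5/2)
2. P lies on line QW with QP:PW = 4:3 ⇒ P = (3/7, 4/7)
3. A lies on line TW with TA:AW = 1:2 ⇒ A = (-2, 11/3)
4. Z is the centroid of triangle TAP ⇒ Z = (-32/21, 194/63)
through G parallel to WL: direction (-3/2, 3/2); meets WZ at V = (96/35, -96/35)
V = W + t·(Z−W) with t = -9/5

t = -9/5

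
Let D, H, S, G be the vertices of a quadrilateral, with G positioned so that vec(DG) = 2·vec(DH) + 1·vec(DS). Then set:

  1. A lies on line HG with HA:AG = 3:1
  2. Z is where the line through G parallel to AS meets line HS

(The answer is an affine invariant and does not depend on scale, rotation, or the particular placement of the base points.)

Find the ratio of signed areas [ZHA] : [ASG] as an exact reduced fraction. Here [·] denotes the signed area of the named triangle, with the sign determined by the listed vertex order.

Choose coordinates D = (0, 0), H = (1, 0), S = (0, 1), G = (2, 1).
1. A lies on line HG with HA:AG = 3:1 ⇒ A = (7/4, 3/4)
2. Z is where the line through G parallel to AS meets line HS ⇒ Z = (-1/3, 4/3)
2·[ZHA] = 2, 2·[ASG] = -1/2
[ZHA]:[ASG] = 2:-1/2 = -4

[ZHA]:[ASG] = -4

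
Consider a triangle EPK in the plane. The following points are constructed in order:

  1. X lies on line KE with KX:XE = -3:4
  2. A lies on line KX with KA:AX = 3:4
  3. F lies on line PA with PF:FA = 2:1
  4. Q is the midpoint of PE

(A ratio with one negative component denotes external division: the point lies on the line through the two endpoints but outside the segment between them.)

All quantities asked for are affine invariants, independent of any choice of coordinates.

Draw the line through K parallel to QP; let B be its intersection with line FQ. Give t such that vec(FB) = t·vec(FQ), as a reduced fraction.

Set E = (0, 0), P = (1, 0), K = (0, 1); any affine frame gives the same invariant.
1. X lies on line KE with KX:XE = -3:4 ⇒ X = (0, 4)
2. A lies on line KX with KA:AX = 3:4 ⇒ A = (0, 16/7)
3. F lies on line PA with PF:FA = 2:1 ⇒ F = (1/3, 32/21)
4. Q is the midpoint of PE ⇒ Q = (1/2, 0)
through K parallel to QP: direction (1/2, 0); meets FQ at B = (25/64, 1)
B = F + t·(Q−F) with t = 11/32

t = 11/32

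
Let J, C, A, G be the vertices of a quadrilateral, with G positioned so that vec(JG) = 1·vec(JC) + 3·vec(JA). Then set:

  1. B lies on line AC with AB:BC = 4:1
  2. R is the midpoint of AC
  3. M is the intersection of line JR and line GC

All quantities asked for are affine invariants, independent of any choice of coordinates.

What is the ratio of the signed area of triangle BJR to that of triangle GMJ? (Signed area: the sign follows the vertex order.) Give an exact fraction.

[BJR]:[GMJ] = 3/20

Assign J = (0, 0), C = (1, 0), A = (0, 1), G = (1, 3) — the answer is frame-independent, so this choice is without loss of generality.
1. B lies on line AC with AB:BC = 4:1 ⇒ B = (4/5, 1/5)
2. R is the midpoint of AC ⇒ R = (1/2, 1/2)
3. M is the intersection of line JR and line GC ⇒ M = (1, 1)
2·[BJR] = -3/10, 2·[GMJ] = -2
[BJR]:[GMJ] = -3/10:-2 = 3/20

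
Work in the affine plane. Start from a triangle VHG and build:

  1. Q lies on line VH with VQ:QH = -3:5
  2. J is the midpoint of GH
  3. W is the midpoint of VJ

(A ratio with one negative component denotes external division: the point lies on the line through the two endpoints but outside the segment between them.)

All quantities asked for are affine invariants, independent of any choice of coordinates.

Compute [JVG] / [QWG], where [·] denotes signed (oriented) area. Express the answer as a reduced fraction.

Work in coordinates with V = (0, 0), H = (1, 0), G = (0, 1).
1. Q lies on line VH with VQ:QH = -3:5 ⇒ Q = (-3/2, 0)
2. J is the midpoint of GH ⇒ J = (1/2, 1/2)
3. W is the midpoint of VJ ⇒ W = (1/4, 1/4)
2·[JVG] = -1/2, 2·[QWG] = 11/8
[JVG]:[QWG] = -1/2:11/8 = -4/11

[JVG]:[QWG] = -4/11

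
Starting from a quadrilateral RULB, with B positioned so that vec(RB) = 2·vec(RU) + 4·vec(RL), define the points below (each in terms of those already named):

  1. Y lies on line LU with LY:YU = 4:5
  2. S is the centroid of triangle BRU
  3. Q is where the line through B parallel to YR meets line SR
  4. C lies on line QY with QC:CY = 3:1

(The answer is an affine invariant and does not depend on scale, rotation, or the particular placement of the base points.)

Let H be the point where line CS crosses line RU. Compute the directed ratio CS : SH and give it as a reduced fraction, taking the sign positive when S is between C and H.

CS:SH = 61/16

Choose coordinates R = (0, 0), U = (1, 0), L = (0, 1), B = (2, 4).
1. Y lies on line LU with LY:YU = 4:5 ⇒ Y = (4/9, 5/9)
2. S is the centroid of triangle BRU ⇒ S = (1, 4/3)
3. Q is where the line through B parallel to YR meets line SR ⇒ Q = (18, 24)
4. C lies on line QY with QC:CY = 3:1 ⇒ C = (29/6, 77/12)
line CS meets RU at H = (-1/183, 0)
S = C + t·(H−C) with t = 61/77, so CS:SH = 61/77:16/77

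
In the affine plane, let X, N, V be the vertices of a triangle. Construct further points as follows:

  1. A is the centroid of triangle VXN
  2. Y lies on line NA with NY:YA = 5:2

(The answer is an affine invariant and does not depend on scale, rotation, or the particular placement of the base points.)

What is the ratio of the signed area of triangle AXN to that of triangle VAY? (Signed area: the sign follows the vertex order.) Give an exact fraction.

[AXN]:[VAY] = 7/2

Work in coordinates with X = (0, 0), N = (1, 0), V = (0, 1).
1. A is the centroid of triangle VXN ⇒ A = (1/3, 1/3)
2. Y lies on line NA with NY:YA = 5:2 ⇒ Y = (11/21, 5/21)
2·[AXN] = 1/3, 2·[VAY] = 2/21
[AXN]:[VAY] = 1/3:2/21 = 7/2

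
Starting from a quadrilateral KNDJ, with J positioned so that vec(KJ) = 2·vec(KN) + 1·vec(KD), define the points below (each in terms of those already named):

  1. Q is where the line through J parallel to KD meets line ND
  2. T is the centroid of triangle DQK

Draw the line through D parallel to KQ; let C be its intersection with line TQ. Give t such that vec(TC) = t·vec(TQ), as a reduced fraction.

Choose coordinates K = (0, 0), N = (1, 0), D = (0, 1), J = (2, 1).
1. Q is where the line through J parallel to KD meets line ND ⇒ Q = (2, -1)
2. T is the centroid of triangle DQK ⇒ T = (2/3, 0)
through D parallel to KQ: direction (2, -1); meets TQ at C = (-2, 2)
C = T + t·(Q−T) with t = -2

t = -2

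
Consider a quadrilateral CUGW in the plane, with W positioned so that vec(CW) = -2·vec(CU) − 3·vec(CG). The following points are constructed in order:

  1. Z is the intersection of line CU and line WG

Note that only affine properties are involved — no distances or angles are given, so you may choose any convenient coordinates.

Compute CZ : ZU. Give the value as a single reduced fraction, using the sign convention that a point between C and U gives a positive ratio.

Assign C = (0, 0), U = (1, 0), G = (0, 1), W = (-2, -3) — the answer is frame-independent, so this choice is without loss of generality.
1. Z is the intersection of line CU and line WG ⇒ Z = (-1/2, 0)
Z = C + t·(U−C) with t = -1/2, so CZ:ZU = t:(1−t) = -1/2:3/2

CZ:ZU = -1/3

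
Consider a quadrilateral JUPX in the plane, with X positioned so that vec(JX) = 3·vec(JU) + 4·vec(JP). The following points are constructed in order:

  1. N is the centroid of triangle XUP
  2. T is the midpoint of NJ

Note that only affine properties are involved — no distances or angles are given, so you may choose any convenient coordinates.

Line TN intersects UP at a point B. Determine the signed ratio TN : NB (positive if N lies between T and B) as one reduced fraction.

Set J = (0, 0), U = (1, 0), P = (0, 1), X = (3, 4); any affine frame gives the same invariant.
1. N is the centroid of triangle XUP ⇒ N = (4/3, 5/3)
2. T is the midpoint of NJ ⇒ T = (2/3, 5/6)
line TN meets UP at B = (4/9, 5/9)
N = T + t·(B−T) with t = -3, so TN:NB = -3:4

TN:NB = -3/4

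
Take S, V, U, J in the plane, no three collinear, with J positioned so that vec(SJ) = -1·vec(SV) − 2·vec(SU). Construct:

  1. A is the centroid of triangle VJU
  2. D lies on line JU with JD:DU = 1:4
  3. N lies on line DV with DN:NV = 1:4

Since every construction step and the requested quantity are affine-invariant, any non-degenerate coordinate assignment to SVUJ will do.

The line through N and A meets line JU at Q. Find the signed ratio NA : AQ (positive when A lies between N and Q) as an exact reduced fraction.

NA:AQ = -2/5

Work in coordinates with S = (0, 0), V = (1, 0), U = (0, 1), J = (-1, -2).
1. A is the centroid of triangle VJU ⇒ A = (0, -1/3)
2. D lies on line JU with JD:DU = 1:4 ⇒ D = (-4/5, -7/5)
3. N lies on line DV with DN:NV = 1:4 ⇒ N = (-11/25, -28/25)
line NA meets JU at Q = (-11/10, -23/10)
A = N + t·(Q−N) with t = -2/3, so NA:AQ = -2/3:5/3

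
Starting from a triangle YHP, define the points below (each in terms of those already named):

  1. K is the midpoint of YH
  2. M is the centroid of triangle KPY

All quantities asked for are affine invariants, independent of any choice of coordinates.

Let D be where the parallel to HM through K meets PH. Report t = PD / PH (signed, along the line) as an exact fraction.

t = 4/3

Assign Y = (0, 0), H = (1, 0), P = (0, 1) — the answer is frame-independent, so this choice is without loss of generality.
1. K is the midpoint of YH ⇒ K = (1/2, 0)
2. M is the centroid of triangle KPY ⇒ M = (1/6, 1/3)
through K parallel to HM: direction (-5/6, 1/3); meets PH at D = (4/3, -1/3)
D = P + t·(H−P) with t = 4/3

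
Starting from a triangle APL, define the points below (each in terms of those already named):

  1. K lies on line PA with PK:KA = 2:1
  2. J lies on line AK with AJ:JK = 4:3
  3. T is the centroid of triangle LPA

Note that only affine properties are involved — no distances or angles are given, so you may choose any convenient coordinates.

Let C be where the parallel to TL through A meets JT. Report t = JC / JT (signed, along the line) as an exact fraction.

Assign A = (0, 0), P = (1, 0), L = (0, 1) — the answer is frame-independent, so this choice is without loss of generality.
1. K lies on line PA with PK:KA = 2:1 ⇒ K = (1/3, 0)
2. J lies on line AK with AJ:JK = 4:3 ⇒ J = (4/21, 0)
3. T is the centroid of triangle LPA ⇒ T = (1/3, 1/3)
through A parallel to TL: direction (-1/3, 2/3); meets JT at C = (4/39, -8/39)
C = J + t·(T−J) with t = -8/13

t = -8/13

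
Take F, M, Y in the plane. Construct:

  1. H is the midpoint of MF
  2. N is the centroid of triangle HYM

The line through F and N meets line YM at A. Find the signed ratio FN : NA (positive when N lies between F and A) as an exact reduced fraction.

Set F = (0, 0), M = (1, 0), Y = (0, 1); any affine frame gives the same invariant.
1. H is the midpoint of MF ⇒ H = (1/2, 0)
2. N is the centroid of triangle HYM ⇒ N = (1/2, 1/3)
line FN meets YM at A = (3/5, 2/5)
N = F + t·(A−F) with t = 5/6, so FN:NA = 5/6:1/6

FN:NA = 5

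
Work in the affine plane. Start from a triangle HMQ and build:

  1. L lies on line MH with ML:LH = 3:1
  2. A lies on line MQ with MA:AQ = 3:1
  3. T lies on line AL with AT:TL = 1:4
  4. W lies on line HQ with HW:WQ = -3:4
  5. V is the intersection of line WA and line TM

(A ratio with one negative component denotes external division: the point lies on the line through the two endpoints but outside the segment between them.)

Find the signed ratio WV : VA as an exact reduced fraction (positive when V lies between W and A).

Set H = (0, 0), M = (1, 0), Q = (0, 1); any affine frame gives the same invariant.
1. L lies on line MH with ML:LH = 3:1 ⇒ L = (1/4, 0)
2. A lies on line MQ with MA:AQ = 3:1 ⇒ A = (1/4, 3/4)
3. T lies on line AL with AT:TL = 1:4 ⇒ T = (1/4, 3/5)
4. W lies on line HQ with HW:WQ = -3:4 ⇒ W = (0, -3)
5. V is the intersection of line WA and line TM ⇒ V = (19/79, 48/79)
V = W + t·(A−W) with t = 76/79, so WV:VA = t:(1−t) = 76/79:3/79

WV:VA = 76/3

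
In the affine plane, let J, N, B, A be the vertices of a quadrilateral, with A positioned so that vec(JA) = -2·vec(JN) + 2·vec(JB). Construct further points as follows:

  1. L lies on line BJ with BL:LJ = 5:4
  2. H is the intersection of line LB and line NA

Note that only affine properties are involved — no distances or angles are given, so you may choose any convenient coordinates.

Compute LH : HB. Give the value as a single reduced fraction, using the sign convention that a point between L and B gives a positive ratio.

LH:HB = 2/3

Set J = (0, 0), N = (1, 0), B = (0, 1), A = (-2, 2); any affine frame gives the same invariant.
1. L lies on line BJ with BL:LJ = 5:4 ⇒ L = (0, 4/9)
2. H is the intersection of line LB and line NA ⇒ H = (0, 2/3)
H = L + t·(B−L) with t = 2/5, so LH:HB = t:(1−t) = 2/5:3/5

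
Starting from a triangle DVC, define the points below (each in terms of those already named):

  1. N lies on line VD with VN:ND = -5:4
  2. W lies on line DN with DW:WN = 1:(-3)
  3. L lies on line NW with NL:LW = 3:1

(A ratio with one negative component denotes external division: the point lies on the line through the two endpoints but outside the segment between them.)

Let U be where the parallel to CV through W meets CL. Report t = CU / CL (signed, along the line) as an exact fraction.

t = -2

Work in coordinates with D = (0, 0), V = (1, 0), C = (0, 1).
1. N lies on line VD with VN:ND = -5:4 ⇒ N = (-4, 0)
2. W lies on line DN with DW:WN = 1:(-3) ⇒ W = (2, 0)
3. L lies on line NW with NL:LW = 3:1 ⇒ L = (1/2, 0)
through W parallel to CV: direction (1, -1); meets CL at U = (-1, 3)
U = C + t·(L−C) with t = -2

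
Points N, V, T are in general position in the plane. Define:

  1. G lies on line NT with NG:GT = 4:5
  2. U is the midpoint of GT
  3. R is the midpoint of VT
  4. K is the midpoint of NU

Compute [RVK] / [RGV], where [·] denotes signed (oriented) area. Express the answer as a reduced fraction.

Set N = (0, 0), V = (1, 0), T = (0, 1); any affine frame gives the same invariant.
1. G lies on line NT with NG:GT = 4:5 ⇒ G = (0, 4/9)
2. U is the midpoint of GT ⇒ U = (0, 13/18)
3. R is the midpoint of VT ⇒ R = (1/2, 1/2)
4. K is the midpoint of NU ⇒ K = (0, 13/36)
2·[RVK] = -23/72, 2·[RGV] = 5/18
[RVK]:[RGV] = -23/72:5/18 = -23/20

[RVK]:[RGV] = -23/20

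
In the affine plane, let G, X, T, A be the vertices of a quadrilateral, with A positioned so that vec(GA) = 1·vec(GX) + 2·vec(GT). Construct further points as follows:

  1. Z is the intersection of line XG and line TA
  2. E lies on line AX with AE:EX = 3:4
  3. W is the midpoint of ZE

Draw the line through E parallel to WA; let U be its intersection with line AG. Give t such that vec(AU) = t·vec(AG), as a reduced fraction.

Set G = (0, 0), X = (1, 0), T = (0, 1), A = (1, 2); any affine frame gives the same invariant.
1. Z is the intersection of line XG and line TA ⇒ Z = (-1, 0)
2. E lies on line AX with AE:EX = 3:4 ⇒ E = (1, 8/7)
3. W is the midpoint of ZE ⇒ W = (0, 4/7)
through E parallel to WA: direction (1, 10/7); meets AG at U = (-1/2, -1)
U = A + t·(G−A) with t = 3/2

t = 3/2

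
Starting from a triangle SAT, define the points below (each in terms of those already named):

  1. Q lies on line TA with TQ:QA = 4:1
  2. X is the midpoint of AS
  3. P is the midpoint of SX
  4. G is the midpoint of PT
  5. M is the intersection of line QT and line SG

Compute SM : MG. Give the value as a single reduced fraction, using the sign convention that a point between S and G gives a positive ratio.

SM:MG = -8/3

Set S = (0, 0), A = (1, 0), T = (0, 1); any affine frame gives the same invariant.
1. Q lies on line TA with TQ:QA = 4:1 ⇒ Q = (4/5, 1/5)
2. X is the midpoint of AS ⇒ X = (1/2, 0)
3. P is the midpoint of SX ⇒ P = (1/4, 0)
4. G is the midpoint of PT ⇒ G = (1/8, 1/2)
5. M is the intersection of line QT and line SG ⇒ M = (1/5, 4/5)
M = S + t·(G−S) with t = 8/5, so SM:MG = t:(1−t) = 8/5:-3/5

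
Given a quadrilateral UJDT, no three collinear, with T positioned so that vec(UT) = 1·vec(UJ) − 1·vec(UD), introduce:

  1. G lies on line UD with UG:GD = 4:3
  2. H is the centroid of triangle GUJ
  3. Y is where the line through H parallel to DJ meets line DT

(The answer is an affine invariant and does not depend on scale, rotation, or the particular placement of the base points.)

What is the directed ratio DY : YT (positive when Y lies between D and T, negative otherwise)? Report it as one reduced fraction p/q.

Work in coordinates with U = (0, 0), J = (1, 0), D = (0, 1), T = (1, -1).
1. G lies on line UD with UG:GD = 4:3 ⇒ G = (0, 4/7)
2. H is the centroid of triangle GUJ ⇒ H = (1/3, 4/21)
3. Y is where the line through H parallel to DJ meets line DT ⇒ Y = (10/21, 1/21)
Y = D + t·(T−D) with t = 10/21, so DY:YT = t:(1−t) = 10/21:11/21

DY:YT = 10/11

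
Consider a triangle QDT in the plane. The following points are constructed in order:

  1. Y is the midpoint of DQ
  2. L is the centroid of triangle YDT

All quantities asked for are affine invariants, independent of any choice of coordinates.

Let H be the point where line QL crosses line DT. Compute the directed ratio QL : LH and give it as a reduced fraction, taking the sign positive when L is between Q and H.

Set Q = (0, 0), D = (1, 0), T = (0, 1); any affine frame gives the same invariant.
1. Y is the midpoint of DQ ⇒ Y = (1/2, 0)
2. L is the centroid of triangle YDT ⇒ L = (1/2, 1/3)
line QL meets DT at H = (3/5, 2/5)
L = Q + t·(H−Q) with t = 5/6, so QL:LH = 5/6:1/6

QL:LH = 5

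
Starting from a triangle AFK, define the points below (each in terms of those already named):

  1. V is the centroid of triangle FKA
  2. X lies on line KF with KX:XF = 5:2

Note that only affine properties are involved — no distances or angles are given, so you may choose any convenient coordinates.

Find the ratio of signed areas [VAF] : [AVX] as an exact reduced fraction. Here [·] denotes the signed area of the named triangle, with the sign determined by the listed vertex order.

Work in coordinates with A = (0, 0), F = (1, 0), K = (0, 1).
1. V is the centroid of triangle FKA ⇒ V = (1/3, 1/3)
2. X lies on line KF with KX:XF = 5:2 ⇒ X = (5/7, 2/7)
2·[VAF] = 1/3, 2·[AVX] = -1/7
[VAF]:[AVX] = 1/3:-1/7 = -7/3

[VAF]:[AVX] = -7/3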